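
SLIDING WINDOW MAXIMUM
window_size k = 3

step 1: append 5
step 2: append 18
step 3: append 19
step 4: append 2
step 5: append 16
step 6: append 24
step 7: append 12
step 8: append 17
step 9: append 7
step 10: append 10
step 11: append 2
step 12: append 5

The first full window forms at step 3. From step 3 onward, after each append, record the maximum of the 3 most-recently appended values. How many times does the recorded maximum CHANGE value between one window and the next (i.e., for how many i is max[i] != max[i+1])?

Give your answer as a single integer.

step 1: append 5 -> window=[5] (not full yet)
step 2: append 18 -> window=[5, 18] (not full yet)
step 3: append 19 -> window=[5, 18, 19] -> max=19
step 4: append 2 -> window=[18, 19, 2] -> max=19
step 5: append 16 -> window=[19, 2, 16] -> max=19
step 6: append 24 -> window=[2, 16, 24] -> max=24
step 7: append 12 -> window=[16, 24, 12] -> max=24
step 8: append 17 -> window=[24, 12, 17] -> max=24
step 9: append 7 -> window=[12, 17, 7] -> max=17
step 10: append 10 -> window=[17, 7, 10] -> max=17
step 11: append 2 -> window=[7, 10, 2] -> max=10
step 12: append 5 -> window=[10, 2, 5] -> max=10
Recorded maximums: 19 19 19 24 24 24 17 17 10 10
Changes between consecutive maximums: 3

Answer: 3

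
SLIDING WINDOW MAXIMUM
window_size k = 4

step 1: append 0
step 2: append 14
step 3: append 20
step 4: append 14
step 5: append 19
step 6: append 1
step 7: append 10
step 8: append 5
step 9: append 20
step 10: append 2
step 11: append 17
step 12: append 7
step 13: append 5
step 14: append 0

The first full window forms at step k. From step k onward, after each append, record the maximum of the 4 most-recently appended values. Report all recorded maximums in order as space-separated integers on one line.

step 1: append 0 -> window=[0] (not full yet)
step 2: append 14 -> window=[0, 14] (not full yet)
step 3: append 20 -> window=[0, 14, 20] (not full yet)
step 4: append 14 -> window=[0, 14, 20, 14] -> max=20
step 5: append 19 -> window=[14, 20, 14, 19] -> max=20
step 6: append 1 -> window=[20, 14, 19, 1] -> max=20
step 7: append 10 -> window=[14, 19, 1, 10] -> max=19
step 8: append 5 -> window=[19, 1, 10, 5] -> max=19
step 9: append 20 -> window=[1, 10, 5, 20] -> max=20
step 10: append 2 -> window=[10, 5, 20, 2] -> max=20
step 11: append 17 -> window=[5, 20, 2, 17] -> max=20
step 12: append 7 -> window=[20, 2, 17, 7] -> max=20
step 13: append 5 -> window=[2, 17, 7, 5] -> max=17
step 14: append 0 -> window=[17, 7, 5, 0] -> max=17

Answer: 20 20 20 19 19 20 20 20 20 17 17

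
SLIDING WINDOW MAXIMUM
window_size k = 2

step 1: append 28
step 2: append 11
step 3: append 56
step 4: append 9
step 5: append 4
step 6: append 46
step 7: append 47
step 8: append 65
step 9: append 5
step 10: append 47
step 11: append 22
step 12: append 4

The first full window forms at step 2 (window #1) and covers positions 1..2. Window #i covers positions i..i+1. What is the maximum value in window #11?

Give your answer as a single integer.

step 1: append 28 -> window=[28] (not full yet)
step 2: append 11 -> window=[28, 11] -> max=28
step 3: append 56 -> window=[11, 56] -> max=56
step 4: append 9 -> window=[56, 9] -> max=56
step 5: append 4 -> window=[9, 4] -> max=9
step 6: append 46 -> window=[4, 46] -> max=46
step 7: append 47 -> window=[46, 47] -> max=47
step 8: append 65 -> window=[47, 65] -> max=65
step 9: append 5 -> window=[65, 5] -> max=65
step 10: append 47 -> window=[5, 47] -> max=47
step 11: append 22 -> window=[47, 22] -> max=47
step 12: append 4 -> window=[22, 4] -> max=22
Window #11 max = 22

Answer: 22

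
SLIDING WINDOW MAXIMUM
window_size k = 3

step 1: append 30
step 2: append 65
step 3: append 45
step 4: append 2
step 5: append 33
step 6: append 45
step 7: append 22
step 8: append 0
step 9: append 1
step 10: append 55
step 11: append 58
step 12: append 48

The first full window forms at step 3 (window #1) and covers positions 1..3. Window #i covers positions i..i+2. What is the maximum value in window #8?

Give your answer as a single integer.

Answer: 55

Derivation:
step 1: append 30 -> window=[30] (not full yet)
step 2: append 65 -> window=[30, 65] (not full yet)
step 3: append 45 -> window=[30, 65, 45] -> max=65
step 4: append 2 -> window=[65, 45, 2] -> max=65
step 5: append 33 -> window=[45, 2, 33] -> max=45
step 6: append 45 -> window=[2, 33, 45] -> max=45
step 7: append 22 -> window=[33, 45, 22] -> max=45
step 8: append 0 -> window=[45, 22, 0] -> max=45
step 9: append 1 -> window=[22, 0, 1] -> max=22
step 10: append 55 -> window=[0, 1, 55] -> max=55
Window #8 max = 55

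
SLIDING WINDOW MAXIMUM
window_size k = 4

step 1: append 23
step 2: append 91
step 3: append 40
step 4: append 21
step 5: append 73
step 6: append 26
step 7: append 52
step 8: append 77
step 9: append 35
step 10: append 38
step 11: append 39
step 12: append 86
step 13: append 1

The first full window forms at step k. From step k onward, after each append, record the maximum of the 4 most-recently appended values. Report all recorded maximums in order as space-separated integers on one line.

step 1: append 23 -> window=[23] (not full yet)
step 2: append 91 -> window=[23, 91] (not full yet)
step 3: append 40 -> window=[23, 91, 40] (not full yet)
step 4: append 21 -> window=[23, 91, 40, 21] -> max=91
step 5: append 73 -> window=[91, 40, 21, 73] -> max=91
step 6: append 26 -> window=[40, 21, 73, 26] -> max=73
step 7: append 52 -> window=[21, 73, 26, 52] -> max=73
step 8: append 77 -> window=[73, 26, 52, 77] -> max=77
step 9: append 35 -> window=[26, 52, 77, 35] -> max=77
step 10: append 38 -> window=[52, 77, 35, 38] -> max=77
step 11: append 39 -> window=[77, 35, 38, 39] -> max=77
step 12: append 86 -> window=[35, 38, 39, 86] -> max=86
step 13: append 1 -> window=[38, 39, 86, 1] -> max=86

Answer: 91 91 73 73 77 77 77 77 86 86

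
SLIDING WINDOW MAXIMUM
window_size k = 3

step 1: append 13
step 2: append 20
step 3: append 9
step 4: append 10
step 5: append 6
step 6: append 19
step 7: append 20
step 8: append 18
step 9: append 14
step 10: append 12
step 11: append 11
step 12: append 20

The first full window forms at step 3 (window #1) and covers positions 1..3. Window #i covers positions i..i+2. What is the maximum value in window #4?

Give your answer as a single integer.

step 1: append 13 -> window=[13] (not full yet)
step 2: append 20 -> window=[13, 20] (not full yet)
step 3: append 9 -> window=[13, 20, 9] -> max=20
step 4: append 10 -> window=[20, 9, 10] -> max=20
step 5: append 6 -> window=[9, 10, 6] -> max=10
step 6: append 19 -> window=[10, 6, 19] -> max=19
Window #4 max = 19

Answer: 19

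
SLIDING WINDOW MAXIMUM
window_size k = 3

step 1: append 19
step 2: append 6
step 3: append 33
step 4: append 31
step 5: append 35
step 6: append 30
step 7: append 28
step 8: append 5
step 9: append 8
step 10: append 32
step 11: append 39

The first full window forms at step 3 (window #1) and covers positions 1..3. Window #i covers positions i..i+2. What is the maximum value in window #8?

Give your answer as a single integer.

step 1: append 19 -> window=[19] (not full yet)
step 2: append 6 -> window=[19, 6] (not full yet)
step 3: append 33 -> window=[19, 6, 33] -> max=33
step 4: append 31 -> window=[6, 33, 31] -> max=33
step 5: append 35 -> window=[33, 31, 35] -> max=35
step 6: append 30 -> window=[31, 35, 30] -> max=35
step 7: append 28 -> window=[35, 30, 28] -> max=35
step 8: append 5 -> window=[30, 28, 5] -> max=30
step 9: append 8 -> window=[28, 5, 8] -> max=28
step 10: append 32 -> window=[5, 8, 32] -> max=32
Window #8 max = 32

Answer: 32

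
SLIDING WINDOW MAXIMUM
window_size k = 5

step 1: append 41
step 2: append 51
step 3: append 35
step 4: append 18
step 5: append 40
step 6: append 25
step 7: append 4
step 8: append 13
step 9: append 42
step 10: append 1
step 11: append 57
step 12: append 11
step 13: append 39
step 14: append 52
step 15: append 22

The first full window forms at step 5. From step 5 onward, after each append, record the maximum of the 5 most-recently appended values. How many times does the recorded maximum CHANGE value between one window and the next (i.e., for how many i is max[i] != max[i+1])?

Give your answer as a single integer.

step 1: append 41 -> window=[41] (not full yet)
step 2: append 51 -> window=[41, 51] (not full yet)
step 3: append 35 -> window=[41, 51, 35] (not full yet)
step 4: append 18 -> window=[41, 51, 35, 18] (not full yet)
step 5: append 40 -> window=[41, 51, 35, 18, 40] -> max=51
step 6: append 25 -> window=[51, 35, 18, 40, 25] -> max=51
step 7: append 4 -> window=[35, 18, 40, 25, 4] -> max=40
step 8: append 13 -> window=[18, 40, 25, 4, 13] -> max=40
step 9: append 42 -> window=[40, 25, 4, 13, 42] -> max=42
step 10: append 1 -> window=[25, 4, 13, 42, 1] -> max=42
step 11: append 57 -> window=[4, 13, 42, 1, 57] -> max=57
step 12: append 11 -> window=[13, 42, 1, 57, 11] -> max=57
step 13: append 39 -> window=[42, 1, 57, 11, 39] -> max=57
step 14: append 52 -> window=[1, 57, 11, 39, 52] -> max=57
step 15: append 22 -> window=[57, 11, 39, 52, 22] -> max=57
Recorded maximums: 51 51 40 40 42 42 57 57 57 57 57
Changes between consecutive maximums: 3

Answer: 3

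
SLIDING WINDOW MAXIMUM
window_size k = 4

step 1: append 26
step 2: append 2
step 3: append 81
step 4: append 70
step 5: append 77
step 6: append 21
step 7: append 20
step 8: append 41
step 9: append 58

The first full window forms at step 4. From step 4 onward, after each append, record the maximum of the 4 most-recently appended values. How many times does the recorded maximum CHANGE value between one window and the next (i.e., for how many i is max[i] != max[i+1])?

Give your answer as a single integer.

step 1: append 26 -> window=[26] (not full yet)
step 2: append 2 -> window=[26, 2] (not full yet)
step 3: append 81 -> window=[26, 2, 81] (not full yet)
step 4: append 70 -> window=[26, 2, 81, 70] -> max=81
step 5: append 77 -> window=[2, 81, 70, 77] -> max=81
step 6: append 21 -> window=[81, 70, 77, 21] -> max=81
step 7: append 20 -> window=[70, 77, 21, 20] -> max=77
step 8: append 41 -> window=[77, 21, 20, 41] -> max=77
step 9: append 58 -> window=[21, 20, 41, 58] -> max=58
Recorded maximums: 81 81 81 77 77 58
Changes between consecutive maximums: 2

Answer: 2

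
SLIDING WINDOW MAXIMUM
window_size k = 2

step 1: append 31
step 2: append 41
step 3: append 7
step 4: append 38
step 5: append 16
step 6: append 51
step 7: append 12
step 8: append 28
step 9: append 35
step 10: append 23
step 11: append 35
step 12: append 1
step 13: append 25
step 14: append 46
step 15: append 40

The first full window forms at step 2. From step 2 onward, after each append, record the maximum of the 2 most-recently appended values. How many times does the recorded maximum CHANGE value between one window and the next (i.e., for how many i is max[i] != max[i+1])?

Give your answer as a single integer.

Answer: 6

Derivation:
step 1: append 31 -> window=[31] (not full yet)
step 2: append 41 -> window=[31, 41] -> max=41
step 3: append 7 -> window=[41, 7] -> max=41
step 4: append 38 -> window=[7, 38] -> max=38
step 5: append 16 -> window=[38, 16] -> max=38
step 6: append 51 -> window=[16, 51] -> max=51
step 7: append 12 -> window=[51, 12] -> max=51
step 8: append 28 -> window=[12, 28] -> max=28
step 9: append 35 -> window=[28, 35] -> max=35
step 10: append 23 -> window=[35, 23] -> max=35
step 11: append 35 -> window=[23, 35] -> max=35
step 12: append 1 -> window=[35, 1] -> max=35
step 13: append 25 -> window=[1, 25] -> max=25
step 14: append 46 -> window=[25, 46] -> max=46
step 15: append 40 -> window=[46, 40] -> max=46
Recorded maximums: 41 41 38 38 51 51 28 35 35 35 35 25 46 46
Changes between consecutive maximums: 6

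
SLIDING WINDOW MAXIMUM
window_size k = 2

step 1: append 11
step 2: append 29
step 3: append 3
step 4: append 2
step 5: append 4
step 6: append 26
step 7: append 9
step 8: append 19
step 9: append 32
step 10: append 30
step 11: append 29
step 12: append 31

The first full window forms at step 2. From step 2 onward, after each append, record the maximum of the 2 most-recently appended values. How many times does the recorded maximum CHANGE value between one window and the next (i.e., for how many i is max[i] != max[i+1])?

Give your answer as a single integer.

Answer: 7

Derivation:
step 1: append 11 -> window=[11] (not full yet)
step 2: append 29 -> window=[11, 29] -> max=29
step 3: append 3 -> window=[29, 3] -> max=29
step 4: append 2 -> window=[3, 2] -> max=3
step 5: append 4 -> window=[2, 4] -> max=4
step 6: append 26 -> window=[4, 26] -> max=26
step 7: append 9 -> window=[26, 9] -> max=26
step 8: append 19 -> window=[9, 19] -> max=19
step 9: append 32 -> window=[19, 32] -> max=32
step 10: append 30 -> window=[32, 30] -> max=32
step 11: append 29 -> window=[30, 29] -> max=30
step 12: append 31 -> window=[29, 31] -> max=31
Recorded maximums: 29 29 3 4 26 26 19 32 32 30 31
Changes between consecutive maximums: 7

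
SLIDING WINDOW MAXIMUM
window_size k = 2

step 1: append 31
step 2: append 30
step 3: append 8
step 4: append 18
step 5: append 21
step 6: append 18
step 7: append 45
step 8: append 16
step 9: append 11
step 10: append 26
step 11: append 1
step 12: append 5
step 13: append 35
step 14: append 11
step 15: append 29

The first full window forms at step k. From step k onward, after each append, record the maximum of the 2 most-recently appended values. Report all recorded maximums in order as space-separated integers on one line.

step 1: append 31 -> window=[31] (not full yet)
step 2: append 30 -> window=[31, 30] -> max=31
step 3: append 8 -> window=[30, 8] -> max=30
step 4: append 18 -> window=[8, 18] -> max=18
step 5: append 21 -> window=[18, 21] -> max=21
step 6: append 18 -> window=[21, 18] -> max=21
step 7: append 45 -> window=[18, 45] -> max=45
step 8: append 16 -> window=[45, 16] -> max=45
step 9: append 11 -> window=[16, 11] -> max=16
step 10: append 26 -> window=[11, 26] -> max=26
step 11: append 1 -> window=[26, 1] -> max=26
step 12: append 5 -> window=[1, 5] -> max=5
step 13: append 35 -> window=[5, 35] -> max=35
step 14: append 11 -> window=[35, 11] -> max=35
step 15: append 29 -> window=[11, 29] -> max=29

Answer: 31 30 18 21 21 45 45 16 26 26 5 35 35 29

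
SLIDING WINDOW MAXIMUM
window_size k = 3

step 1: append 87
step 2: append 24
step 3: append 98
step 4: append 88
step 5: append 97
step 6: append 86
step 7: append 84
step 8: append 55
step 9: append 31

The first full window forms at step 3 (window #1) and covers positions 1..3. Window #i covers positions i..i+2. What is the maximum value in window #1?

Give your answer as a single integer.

step 1: append 87 -> window=[87] (not full yet)
step 2: append 24 -> window=[87, 24] (not full yet)
step 3: append 98 -> window=[87, 24, 98] -> max=98
Window #1 max = 98

Answer: 98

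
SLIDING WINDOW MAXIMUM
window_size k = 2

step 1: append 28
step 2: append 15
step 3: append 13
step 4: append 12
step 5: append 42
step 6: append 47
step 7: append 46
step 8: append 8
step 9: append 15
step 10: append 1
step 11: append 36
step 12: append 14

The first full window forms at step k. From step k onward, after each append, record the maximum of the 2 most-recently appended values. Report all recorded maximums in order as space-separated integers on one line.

Answer: 28 15 13 42 47 47 46 15 15 36 36

Derivation:
step 1: append 28 -> window=[28] (not full yet)
step 2: append 15 -> window=[28, 15] -> max=28
step 3: append 13 -> window=[15, 13] -> max=15
step 4: append 12 -> window=[13, 12] -> max=13
step 5: append 42 -> window=[12, 42] -> max=42
step 6: append 47 -> window=[42, 47] -> max=47
step 7: append 46 -> window=[47, 46] -> max=47
step 8: append 8 -> window=[46, 8] -> max=46
step 9: append 15 -> window=[8, 15] -> max=15
step 10: append 1 -> window=[15, 1] -> max=15
step 11: append 36 -> window=[1, 36] -> max=36
step 12: append 14 -> window=[36, 14] -> max=36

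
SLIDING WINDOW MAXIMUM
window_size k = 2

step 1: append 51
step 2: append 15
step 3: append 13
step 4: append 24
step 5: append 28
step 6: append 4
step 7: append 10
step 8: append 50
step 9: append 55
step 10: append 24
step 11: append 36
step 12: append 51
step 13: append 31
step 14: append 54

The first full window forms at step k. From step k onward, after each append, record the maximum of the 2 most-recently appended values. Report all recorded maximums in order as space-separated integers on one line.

Answer: 51 15 24 28 28 10 50 55 55 36 51 51 54

Derivation:
step 1: append 51 -> window=[51] (not full yet)
step 2: append 15 -> window=[51, 15] -> max=51
step 3: append 13 -> window=[15, 13] -> max=15
step 4: append 24 -> window=[13, 24] -> max=24
step 5: append 28 -> window=[24, 28] -> max=28
step 6: append 4 -> window=[28, 4] -> max=28
step 7: append 10 -> window=[4, 10] -> max=10
step 8: append 50 -> window=[10, 50] -> max=50
step 9: append 55 -> window=[50, 55] -> max=55
step 10: append 24 -> window=[55, 24] -> max=55
step 11: append 36 -> window=[24, 36] -> max=36
step 12: append 51 -> window=[36, 51] -> max=51
step 13: append 31 -> window=[51, 31] -> max=51
step 14: append 54 -> window=[31, 54] -> max=54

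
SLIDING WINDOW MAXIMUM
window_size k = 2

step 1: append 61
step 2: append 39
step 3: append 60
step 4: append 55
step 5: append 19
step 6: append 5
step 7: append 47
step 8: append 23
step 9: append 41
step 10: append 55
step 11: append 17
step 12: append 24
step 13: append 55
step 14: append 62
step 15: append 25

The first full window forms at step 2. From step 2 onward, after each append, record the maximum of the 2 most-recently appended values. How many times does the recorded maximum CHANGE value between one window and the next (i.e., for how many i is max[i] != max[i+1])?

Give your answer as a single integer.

step 1: append 61 -> window=[61] (not full yet)
step 2: append 39 -> window=[61, 39] -> max=61
step 3: append 60 -> window=[39, 60] -> max=60
step 4: append 55 -> window=[60, 55] -> max=60
step 5: append 19 -> window=[55, 19] -> max=55
step 6: append 5 -> window=[19, 5] -> max=19
step 7: append 47 -> window=[5, 47] -> max=47
step 8: append 23 -> window=[47, 23] -> max=47
step 9: append 41 -> window=[23, 41] -> max=41
step 10: append 55 -> window=[41, 55] -> max=55
step 11: append 17 -> window=[55, 17] -> max=55
step 12: append 24 -> window=[17, 24] -> max=24
step 13: append 55 -> window=[24, 55] -> max=55
step 14: append 62 -> window=[55, 62] -> max=62
step 15: append 25 -> window=[62, 25] -> max=62
Recorded maximums: 61 60 60 55 19 47 47 41 55 55 24 55 62 62
Changes between consecutive maximums: 9

Answer: 9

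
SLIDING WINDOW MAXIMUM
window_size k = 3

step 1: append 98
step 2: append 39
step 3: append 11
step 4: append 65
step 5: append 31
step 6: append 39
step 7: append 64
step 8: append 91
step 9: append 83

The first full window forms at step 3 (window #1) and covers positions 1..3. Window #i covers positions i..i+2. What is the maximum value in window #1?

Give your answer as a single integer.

step 1: append 98 -> window=[98] (not full yet)
step 2: append 39 -> window=[98, 39] (not full yet)
step 3: append 11 -> window=[98, 39, 11] -> max=98
Window #1 max = 98

Answer: 98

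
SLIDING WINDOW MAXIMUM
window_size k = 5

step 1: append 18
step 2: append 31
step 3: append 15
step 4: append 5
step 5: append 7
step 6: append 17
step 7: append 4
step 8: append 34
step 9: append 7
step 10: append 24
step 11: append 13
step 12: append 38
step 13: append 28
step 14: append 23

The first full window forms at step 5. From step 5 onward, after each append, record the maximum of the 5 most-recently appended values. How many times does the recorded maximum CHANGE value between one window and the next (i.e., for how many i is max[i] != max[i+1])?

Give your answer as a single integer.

step 1: append 18 -> window=[18] (not full yet)
step 2: append 31 -> window=[18, 31] (not full yet)
step 3: append 15 -> window=[18, 31, 15] (not full yet)
step 4: append 5 -> window=[18, 31, 15, 5] (not full yet)
step 5: append 7 -> window=[18, 31, 15, 5, 7] -> max=31
step 6: append 17 -> window=[31, 15, 5, 7, 17] -> max=31
step 7: append 4 -> window=[15, 5, 7, 17, 4] -> max=17
step 8: append 34 -> window=[5, 7, 17, 4, 34] -> max=34
step 9: append 7 -> window=[7, 17, 4, 34, 7] -> max=34
step 10: append 24 -> window=[17, 4, 34, 7, 24] -> max=34
step 11: append 13 -> window=[4, 34, 7, 24, 13] -> max=34
step 12: append 38 -> window=[34, 7, 24, 13, 38] -> max=38
step 13: append 28 -> window=[7, 24, 13, 38, 28] -> max=38
step 14: append 23 -> window=[24, 13, 38, 28, 23] -> max=38
Recorded maximums: 31 31 17 34 34 34 34 38 38 38
Changes between consecutive maximums: 3

Answer: 3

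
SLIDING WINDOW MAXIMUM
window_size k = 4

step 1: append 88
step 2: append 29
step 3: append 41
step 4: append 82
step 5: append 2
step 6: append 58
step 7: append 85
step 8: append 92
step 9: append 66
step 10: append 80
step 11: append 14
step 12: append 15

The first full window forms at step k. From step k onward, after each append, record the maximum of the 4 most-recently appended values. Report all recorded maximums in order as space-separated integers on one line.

Answer: 88 82 82 85 92 92 92 92 80

Derivation:
step 1: append 88 -> window=[88] (not full yet)
step 2: append 29 -> window=[88, 29] (not full yet)
step 3: append 41 -> window=[88, 29, 41] (not full yet)
step 4: append 82 -> window=[88, 29, 41, 82] -> max=88
step 5: append 2 -> window=[29, 41, 82, 2] -> max=82
step 6: append 58 -> window=[41, 82, 2, 58] -> max=82
step 7: append 85 -> window=[82, 2, 58, 85] -> max=85
step 8: append 92 -> window=[2, 58, 85, 92] -> max=92
step 9: append 66 -> window=[58, 85, 92, 66] -> max=92
step 10: append 80 -> window=[85, 92, 66, 80] -> max=92
step 11: append 14 -> window=[92, 66, 80, 14] -> max=92
step 12: append 15 -> window=[66, 80, 14, 15] -> max=80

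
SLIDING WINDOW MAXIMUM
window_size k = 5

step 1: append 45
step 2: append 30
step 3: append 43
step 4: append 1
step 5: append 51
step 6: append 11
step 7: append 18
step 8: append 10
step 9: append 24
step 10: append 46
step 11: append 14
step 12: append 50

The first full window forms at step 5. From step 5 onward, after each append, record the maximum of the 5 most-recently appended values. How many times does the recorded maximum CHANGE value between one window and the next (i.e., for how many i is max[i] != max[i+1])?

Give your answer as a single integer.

Answer: 2

Derivation:
step 1: append 45 -> window=[45] (not full yet)
step 2: append 30 -> window=[45, 30] (not full yet)
step 3: append 43 -> window=[45, 30, 43] (not full yet)
step 4: append 1 -> window=[45, 30, 43, 1] (not full yet)
step 5: append 51 -> window=[45, 30, 43, 1, 51] -> max=51
step 6: append 11 -> window=[30, 43, 1, 51, 11] -> max=51
step 7: append 18 -> window=[43, 1, 51, 11, 18] -> max=51
step 8: append 10 -> window=[1, 51, 11, 18, 10] -> max=51
step 9: append 24 -> window=[51, 11, 18, 10, 24] -> max=51
step 10: append 46 -> window=[11, 18, 10, 24, 46] -> max=46
step 11: append 14 -> window=[18, 10, 24, 46, 14] -> max=46
step 12: append 50 -> window=[10, 24, 46, 14, 50] -> max=50
Recorded maximums: 51 51 51 51 51 46 46 50
Changes between consecutive maximums: 2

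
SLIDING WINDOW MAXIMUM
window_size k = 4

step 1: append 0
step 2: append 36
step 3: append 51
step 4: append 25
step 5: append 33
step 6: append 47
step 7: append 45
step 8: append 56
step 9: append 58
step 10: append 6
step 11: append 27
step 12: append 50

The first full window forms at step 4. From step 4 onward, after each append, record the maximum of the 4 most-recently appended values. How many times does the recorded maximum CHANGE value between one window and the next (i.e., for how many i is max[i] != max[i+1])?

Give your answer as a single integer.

step 1: append 0 -> window=[0] (not full yet)
step 2: append 36 -> window=[0, 36] (not full yet)
step 3: append 51 -> window=[0, 36, 51] (not full yet)
step 4: append 25 -> window=[0, 36, 51, 25] -> max=51
step 5: append 33 -> window=[36, 51, 25, 33] -> max=51
step 6: append 47 -> window=[51, 25, 33, 47] -> max=51
step 7: append 45 -> window=[25, 33, 47, 45] -> max=47
step 8: append 56 -> window=[33, 47, 45, 56] -> max=56
step 9: append 58 -> window=[47, 45, 56, 58] -> max=58
step 10: append 6 -> window=[45, 56, 58, 6] -> max=58
step 11: append 27 -> window=[56, 58, 6, 27] -> max=58
step 12: append 50 -> window=[58, 6, 27, 50] -> max=58
Recorded maximums: 51 51 51 47 56 58 58 58 58
Changes between consecutive maximums: 3

Answer: 3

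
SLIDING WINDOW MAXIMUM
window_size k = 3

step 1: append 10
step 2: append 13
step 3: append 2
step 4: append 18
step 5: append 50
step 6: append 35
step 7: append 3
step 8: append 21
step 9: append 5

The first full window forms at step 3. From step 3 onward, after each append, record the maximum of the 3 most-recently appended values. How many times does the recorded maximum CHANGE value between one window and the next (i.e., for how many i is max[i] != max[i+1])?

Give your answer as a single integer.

step 1: append 10 -> window=[10] (not full yet)
step 2: append 13 -> window=[10, 13] (not full yet)
step 3: append 2 -> window=[10, 13, 2] -> max=13
step 4: append 18 -> window=[13, 2, 18] -> max=18
step 5: append 50 -> window=[2, 18, 50] -> max=50
step 6: append 35 -> window=[18, 50, 35] -> max=50
step 7: append 3 -> window=[50, 35, 3] -> max=50
step 8: append 21 -> window=[35, 3, 21] -> max=35
step 9: append 5 -> window=[3, 21, 5] -> max=21
Recorded maximums: 13 18 50 50 50 35 21
Changes between consecutive maximums: 4

Answer: 4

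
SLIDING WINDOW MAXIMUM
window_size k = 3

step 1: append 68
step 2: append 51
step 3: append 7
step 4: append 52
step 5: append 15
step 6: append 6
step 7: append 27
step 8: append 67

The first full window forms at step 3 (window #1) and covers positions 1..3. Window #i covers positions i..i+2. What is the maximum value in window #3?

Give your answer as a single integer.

step 1: append 68 -> window=[68] (not full yet)
step 2: append 51 -> window=[68, 51] (not full yet)
step 3: append 7 -> window=[68, 51, 7] -> max=68
step 4: append 52 -> window=[51, 7, 52] -> max=52
step 5: append 15 -> window=[7, 52, 15] -> max=52
Window #3 max = 52

Answer: 52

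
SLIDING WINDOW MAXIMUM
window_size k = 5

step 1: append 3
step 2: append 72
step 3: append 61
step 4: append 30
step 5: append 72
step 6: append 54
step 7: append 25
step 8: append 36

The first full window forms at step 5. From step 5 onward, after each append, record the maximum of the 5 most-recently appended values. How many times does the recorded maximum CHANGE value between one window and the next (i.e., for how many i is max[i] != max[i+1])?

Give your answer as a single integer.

step 1: append 3 -> window=[3] (not full yet)
step 2: append 72 -> window=[3, 72] (not full yet)
step 3: append 61 -> window=[3, 72, 61] (not full yet)
step 4: append 30 -> window=[3, 72, 61, 30] (not full yet)
step 5: append 72 -> window=[3, 72, 61, 30, 72] -> max=72
step 6: append 54 -> window=[72, 61, 30, 72, 54] -> max=72
step 7: append 25 -> window=[61, 30, 72, 54, 25] -> max=72
step 8: append 36 -> window=[30, 72, 54, 25, 36] -> max=72
Recorded maximums: 72 72 72 72
Changes between consecutive maximums: 0

Answer: 0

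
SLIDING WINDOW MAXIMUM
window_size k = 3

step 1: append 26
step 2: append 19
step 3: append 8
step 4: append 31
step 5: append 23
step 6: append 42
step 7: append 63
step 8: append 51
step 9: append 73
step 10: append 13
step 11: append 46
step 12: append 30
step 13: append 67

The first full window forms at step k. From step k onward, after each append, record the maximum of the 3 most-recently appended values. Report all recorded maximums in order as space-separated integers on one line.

Answer: 26 31 31 42 63 63 73 73 73 46 67

Derivation:
step 1: append 26 -> window=[26] (not full yet)
step 2: append 19 -> window=[26, 19] (not full yet)
step 3: append 8 -> window=[26, 19, 8] -> max=26
step 4: append 31 -> window=[19, 8, 31] -> max=31
step 5: append 23 -> window=[8, 31, 23] -> max=31
step 6: append 42 -> window=[31, 23, 42] -> max=42
step 7: append 63 -> window=[23, 42, 63] -> max=63
step 8: append 51 -> window=[42, 63, 51] -> max=63
step 9: append 73 -> window=[63, 51, 73] -> max=73
step 10: append 13 -> window=[51, 73, 13] -> max=73
step 11: append 46 -> window=[73, 13, 46] -> max=73
step 12: append 30 -> window=[13, 46, 30] -> max=46
step 13: append 67 -> window=[46, 30, 67] -> max=67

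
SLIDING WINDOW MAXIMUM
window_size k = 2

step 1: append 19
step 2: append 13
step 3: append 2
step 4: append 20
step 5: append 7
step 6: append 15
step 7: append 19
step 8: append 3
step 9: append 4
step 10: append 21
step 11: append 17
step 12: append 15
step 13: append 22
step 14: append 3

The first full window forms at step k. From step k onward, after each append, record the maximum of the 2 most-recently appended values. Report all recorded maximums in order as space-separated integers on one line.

step 1: append 19 -> window=[19] (not full yet)
step 2: append 13 -> window=[19, 13] -> max=19
step 3: append 2 -> window=[13, 2] -> max=13
step 4: append 20 -> window=[2, 20] -> max=20
step 5: append 7 -> window=[20, 7] -> max=20
step 6: append 15 -> window=[7, 15] -> max=15
step 7: append 19 -> window=[15, 19] -> max=19
step 8: append 3 -> window=[19, 3] -> max=19
step 9: append 4 -> window=[3, 4] -> max=4
step 10: append 21 -> window=[4, 21] -> max=21
step 11: append 17 -> window=[21, 17] -> max=21
step 12: append 15 -> window=[17, 15] -> max=17
step 13: append 22 -> window=[15, 22] -> max=22
step 14: append 3 -> window=[22, 3] -> max=22

Answer: 19 13 20 20 15 19 19 4 21 21 17 22 22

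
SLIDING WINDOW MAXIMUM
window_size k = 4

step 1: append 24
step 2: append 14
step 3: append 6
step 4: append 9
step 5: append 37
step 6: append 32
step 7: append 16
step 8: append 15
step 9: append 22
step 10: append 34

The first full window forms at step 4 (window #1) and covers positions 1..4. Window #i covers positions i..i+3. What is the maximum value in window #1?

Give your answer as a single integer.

Answer: 24

Derivation:
step 1: append 24 -> window=[24] (not full yet)
step 2: append 14 -> window=[24, 14] (not full yet)
step 3: append 6 -> window=[24, 14, 6] (not full yet)
step 4: append 9 -> window=[24, 14, 6, 9] -> max=24
Window #1 max = 24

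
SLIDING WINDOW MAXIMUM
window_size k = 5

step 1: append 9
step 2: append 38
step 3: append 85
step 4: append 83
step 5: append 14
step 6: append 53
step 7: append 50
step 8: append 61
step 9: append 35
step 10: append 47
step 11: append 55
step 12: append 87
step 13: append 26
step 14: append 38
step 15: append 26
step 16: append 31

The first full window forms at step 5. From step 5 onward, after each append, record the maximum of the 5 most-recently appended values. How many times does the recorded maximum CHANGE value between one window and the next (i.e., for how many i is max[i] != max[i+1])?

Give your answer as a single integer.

step 1: append 9 -> window=[9] (not full yet)
step 2: append 38 -> window=[9, 38] (not full yet)
step 3: append 85 -> window=[9, 38, 85] (not full yet)
step 4: append 83 -> window=[9, 38, 85, 83] (not full yet)
step 5: append 14 -> window=[9, 38, 85, 83, 14] -> max=85
step 6: append 53 -> window=[38, 85, 83, 14, 53] -> max=85
step 7: append 50 -> window=[85, 83, 14, 53, 50] -> max=85
step 8: append 61 -> window=[83, 14, 53, 50, 61] -> max=83
step 9: append 35 -> window=[14, 53, 50, 61, 35] -> max=61
step 10: append 47 -> window=[53, 50, 61, 35, 47] -> max=61
step 11: append 55 -> window=[50, 61, 35, 47, 55] -> max=61
step 12: append 87 -> window=[61, 35, 47, 55, 87] -> max=87
step 13: append 26 -> window=[35, 47, 55, 87, 26] -> max=87
step 14: append 38 -> window=[47, 55, 87, 26, 38] -> max=87
step 15: append 26 -> window=[55, 87, 26, 38, 26] -> max=87
step 16: append 31 -> window=[87, 26, 38, 26, 31] -> max=87
Recorded maximums: 85 85 85 83 61 61 61 87 87 87 87 87
Changes between consecutive maximums: 3

Answer: 3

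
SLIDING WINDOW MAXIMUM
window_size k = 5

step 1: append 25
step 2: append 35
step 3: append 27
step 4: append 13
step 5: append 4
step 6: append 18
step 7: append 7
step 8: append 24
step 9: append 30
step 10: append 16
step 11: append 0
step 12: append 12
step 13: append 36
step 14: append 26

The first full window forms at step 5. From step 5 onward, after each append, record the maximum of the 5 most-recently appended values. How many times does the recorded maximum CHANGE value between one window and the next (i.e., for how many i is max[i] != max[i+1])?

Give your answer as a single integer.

step 1: append 25 -> window=[25] (not full yet)
step 2: append 35 -> window=[25, 35] (not full yet)
step 3: append 27 -> window=[25, 35, 27] (not full yet)
step 4: append 13 -> window=[25, 35, 27, 13] (not full yet)
step 5: append 4 -> window=[25, 35, 27, 13, 4] -> max=35
step 6: append 18 -> window=[35, 27, 13, 4, 18] -> max=35
step 7: append 7 -> window=[27, 13, 4, 18, 7] -> max=27
step 8: append 24 -> window=[13, 4, 18, 7, 24] -> max=24
step 9: append 30 -> window=[4, 18, 7, 24, 30] -> max=30
step 10: append 16 -> window=[18, 7, 24, 30, 16] -> max=30
step 11: append 0 -> window=[7, 24, 30, 16, 0] -> max=30
step 12: append 12 -> window=[24, 30, 16, 0, 12] -> max=30
step 13: append 36 -> window=[30, 16, 0, 12, 36] -> max=36
step 14: append 26 -> window=[16, 0, 12, 36, 26] -> max=36
Recorded maximums: 35 35 27 24 30 30 30 30 36 36
Changes between consecutive maximums: 4

Answer: 4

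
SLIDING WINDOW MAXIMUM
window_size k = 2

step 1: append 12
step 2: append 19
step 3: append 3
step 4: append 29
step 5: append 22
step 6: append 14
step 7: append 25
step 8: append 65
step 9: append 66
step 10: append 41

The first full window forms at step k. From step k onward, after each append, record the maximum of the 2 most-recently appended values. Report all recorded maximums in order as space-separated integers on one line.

step 1: append 12 -> window=[12] (not full yet)
step 2: append 19 -> window=[12, 19] -> max=19
step 3: append 3 -> window=[19, 3] -> max=19
step 4: append 29 -> window=[3, 29] -> max=29
step 5: append 22 -> window=[29, 22] -> max=29
step 6: append 14 -> window=[22, 14] -> max=22
step 7: append 25 -> window=[14, 25] -> max=25
step 8: append 65 -> window=[25, 65] -> max=65
step 9: append 66 -> window=[65, 66] -> max=66
step 10: append 41 -> window=[66, 41] -> max=66

Answer: 19 19 29 29 22 25 65 66 66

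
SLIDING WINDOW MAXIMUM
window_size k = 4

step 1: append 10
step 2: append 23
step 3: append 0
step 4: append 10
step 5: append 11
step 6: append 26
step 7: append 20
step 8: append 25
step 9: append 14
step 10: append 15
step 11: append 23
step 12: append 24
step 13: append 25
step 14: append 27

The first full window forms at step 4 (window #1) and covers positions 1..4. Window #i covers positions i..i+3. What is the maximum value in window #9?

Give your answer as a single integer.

step 1: append 10 -> window=[10] (not full yet)
step 2: append 23 -> window=[10, 23] (not full yet)
step 3: append 0 -> window=[10, 23, 0] (not full yet)
step 4: append 10 -> window=[10, 23, 0, 10] -> max=23
step 5: append 11 -> window=[23, 0, 10, 11] -> max=23
step 6: append 26 -> window=[0, 10, 11, 26] -> max=26
step 7: append 20 -> window=[10, 11, 26, 20] -> max=26
step 8: append 25 -> window=[11, 26, 20, 25] -> max=26
step 9: append 14 -> window=[26, 20, 25, 14] -> max=26
step 10: append 15 -> window=[20, 25, 14, 15] -> max=25
step 11: append 23 -> window=[25, 14, 15, 23] -> max=25
step 12: append 24 -> window=[14, 15, 23, 24] -> max=24
Window #9 max = 24

Answer: 24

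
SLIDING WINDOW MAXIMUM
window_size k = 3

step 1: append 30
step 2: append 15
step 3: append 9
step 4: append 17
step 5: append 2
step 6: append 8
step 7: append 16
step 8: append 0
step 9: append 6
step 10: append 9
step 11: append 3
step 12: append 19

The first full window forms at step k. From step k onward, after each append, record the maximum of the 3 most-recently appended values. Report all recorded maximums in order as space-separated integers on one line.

step 1: append 30 -> window=[30] (not full yet)
step 2: append 15 -> window=[30, 15] (not full yet)
step 3: append 9 -> window=[30, 15, 9] -> max=30
step 4: append 17 -> window=[15, 9, 17] -> max=17
step 5: append 2 -> window=[9, 17, 2] -> max=17
step 6: append 8 -> window=[17, 2, 8] -> max=17
step 7: append 16 -> window=[2, 8, 16] -> max=16
step 8: append 0 -> window=[8, 16, 0] -> max=16
step 9: append 6 -> window=[16, 0, 6] -> max=16
step 10: append 9 -> window=[0, 6, 9] -> max=9
step 11: append 3 -> window=[6, 9, 3] -> max=9
step 12: append 19 -> window=[9, 3, 19] -> max=19

Answer: 30 17 17 17 16 16 16 9 9 19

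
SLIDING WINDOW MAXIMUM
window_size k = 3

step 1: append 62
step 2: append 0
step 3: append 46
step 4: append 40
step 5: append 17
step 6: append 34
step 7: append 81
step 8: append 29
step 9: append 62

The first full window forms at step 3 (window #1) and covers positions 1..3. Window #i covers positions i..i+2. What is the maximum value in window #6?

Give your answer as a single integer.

step 1: append 62 -> window=[62] (not full yet)
step 2: append 0 -> window=[62, 0] (not full yet)
step 3: append 46 -> window=[62, 0, 46] -> max=62
step 4: append 40 -> window=[0, 46, 40] -> max=46
step 5: append 17 -> window=[46, 40, 17] -> max=46
step 6: append 34 -> window=[40, 17, 34] -> max=40
step 7: append 81 -> window=[17, 34, 81] -> max=81
step 8: append 29 -> window=[34, 81, 29] -> max=81
Window #6 max = 81

Answer: 81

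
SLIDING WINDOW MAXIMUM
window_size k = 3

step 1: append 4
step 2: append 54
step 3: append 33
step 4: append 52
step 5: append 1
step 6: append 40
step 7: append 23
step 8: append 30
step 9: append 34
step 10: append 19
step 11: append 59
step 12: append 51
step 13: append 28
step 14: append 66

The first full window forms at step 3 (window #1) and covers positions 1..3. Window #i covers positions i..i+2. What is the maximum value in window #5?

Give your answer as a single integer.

Answer: 40

Derivation:
step 1: append 4 -> window=[4] (not full yet)
step 2: append 54 -> window=[4, 54] (not full yet)
step 3: append 33 -> window=[4, 54, 33] -> max=54
step 4: append 52 -> window=[54, 33, 52] -> max=54
step 5: append 1 -> window=[33, 52, 1] -> max=52
step 6: append 40 -> window=[52, 1, 40] -> max=52
step 7: append 23 -> window=[1, 40, 23] -> max=40
Window #5 max = 40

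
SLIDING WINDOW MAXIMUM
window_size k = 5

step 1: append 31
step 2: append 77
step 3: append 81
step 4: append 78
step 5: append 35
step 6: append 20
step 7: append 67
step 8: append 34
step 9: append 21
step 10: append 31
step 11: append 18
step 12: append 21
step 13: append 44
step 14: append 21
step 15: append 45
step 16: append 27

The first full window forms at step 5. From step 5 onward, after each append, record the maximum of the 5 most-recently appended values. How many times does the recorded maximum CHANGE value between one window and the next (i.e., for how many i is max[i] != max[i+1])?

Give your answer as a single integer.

Answer: 5

Derivation:
step 1: append 31 -> window=[31] (not full yet)
step 2: append 77 -> window=[31, 77] (not full yet)
step 3: append 81 -> window=[31, 77, 81] (not full yet)
step 4: append 78 -> window=[31, 77, 81, 78] (not full yet)
step 5: append 35 -> window=[31, 77, 81, 78, 35] -> max=81
step 6: append 20 -> window=[77, 81, 78, 35, 20] -> max=81
step 7: append 67 -> window=[81, 78, 35, 20, 67] -> max=81
step 8: append 34 -> window=[78, 35, 20, 67, 34] -> max=78
step 9: append 21 -> window=[35, 20, 67, 34, 21] -> max=67
step 10: append 31 -> window=[20, 67, 34, 21, 31] -> max=67
step 11: append 18 -> window=[67, 34, 21, 31, 18] -> max=67
step 12: append 21 -> window=[34, 21, 31, 18, 21] -> max=34
step 13: append 44 -> window=[21, 31, 18, 21, 44] -> max=44
step 14: append 21 -> window=[31, 18, 21, 44, 21] -> max=44
step 15: append 45 -> window=[18, 21, 44, 21, 45] -> max=45
step 16: append 27 -> window=[21, 44, 21, 45, 27] -> max=45
Recorded maximums: 81 81 81 78 67 67 67 34 44 44 45 45
Changes between consecutive maximums: 5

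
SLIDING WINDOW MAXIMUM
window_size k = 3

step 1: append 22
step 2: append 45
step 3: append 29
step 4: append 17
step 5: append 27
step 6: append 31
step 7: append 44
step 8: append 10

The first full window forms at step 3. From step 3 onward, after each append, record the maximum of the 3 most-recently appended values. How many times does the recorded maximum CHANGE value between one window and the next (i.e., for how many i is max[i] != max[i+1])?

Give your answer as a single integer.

Answer: 3

Derivation:
step 1: append 22 -> window=[22] (not full yet)
step 2: append 45 -> window=[22, 45] (not full yet)
step 3: append 29 -> window=[22, 45, 29] -> max=45
step 4: append 17 -> window=[45, 29, 17] -> max=45
step 5: append 27 -> window=[29, 17, 27] -> max=29
step 6: append 31 -> window=[17, 27, 31] -> max=31
step 7: append 44 -> window=[27, 31, 44] -> max=44
step 8: append 10 -> window=[31, 44, 10] -> max=44
Recorded maximums: 45 45 29 31 44 44
Changes between consecutive maximums: 3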